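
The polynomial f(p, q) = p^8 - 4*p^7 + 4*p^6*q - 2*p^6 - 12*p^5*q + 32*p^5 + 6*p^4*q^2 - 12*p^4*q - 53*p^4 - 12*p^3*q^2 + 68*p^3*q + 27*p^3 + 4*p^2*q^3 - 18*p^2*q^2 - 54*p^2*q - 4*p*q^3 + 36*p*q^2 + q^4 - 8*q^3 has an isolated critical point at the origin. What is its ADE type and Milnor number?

The Hessian of f at 0 is [[0, 0], [0, 0]] with rank 0, so corank 2. A Groebner basis of the Jacobian ideal J(f) in C{p,q} is {p^3 - 27*p^2/4 + 9*p*q - 3*q^2, p^2*q - 9*p^2 + 12*p*q - 4*q^2, -189*p^2/16 + p*q^2 + 63*p*q/4 - 21*q^2/4, -243*p^2/16 + 81*p*q/4 + q^3 - 27*q^2/4}; counting standard monomials gives mu = 6. Corank 2; j^3 = (3*p - 2*q)^3 is a perfect cube, so E-series; the 4-jet and mu = 6 give E_6.

Type E_{6}, Milnor number mu = 6.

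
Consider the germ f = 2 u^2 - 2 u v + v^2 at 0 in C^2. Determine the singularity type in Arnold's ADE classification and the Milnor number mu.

Type A_{1}, Milnor number mu = 1.

The Hessian of f at 0 is [[4, -2], [-2, 2]] with rank 2, so corank 0. A Groebner basis of the Jacobian ideal J(f) in C{u,v} is {u, v}; counting standard monomials gives mu = 1. Corank 0: nondegenerate Morse point, so A_1.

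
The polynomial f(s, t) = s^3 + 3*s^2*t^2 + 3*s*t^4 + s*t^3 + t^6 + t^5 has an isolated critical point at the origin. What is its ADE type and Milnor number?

The Hessian of f at 0 is [[0, 0], [0, 0]] with rank 0, so corank 2. A Groebner basis of the Jacobian ideal J(f) in C{s,t} is {-s^2 + t^4 - t^3/3, s^3, s^2*t + s^2/3 + t^3/9, s^2 + s*t^2 + t^3/3}; counting standard monomials gives mu = 7. Corank 2; j^3 = s^3 is a perfect cube, so E-series; the 4-jet and mu = 7 give E_7.

Type E7, Milnor number mu = 7.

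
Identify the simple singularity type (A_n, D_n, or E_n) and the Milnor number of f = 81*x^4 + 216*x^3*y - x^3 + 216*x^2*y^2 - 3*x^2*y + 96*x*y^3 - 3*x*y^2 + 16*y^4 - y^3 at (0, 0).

The Hessian of f at 0 has rank 0. Corank 2; j^3 = -(x + y)^3 is a perfect cube, so E-series; the 4-jet and mu = 6 give E_6.

Type E_6, Milnor number mu = 6.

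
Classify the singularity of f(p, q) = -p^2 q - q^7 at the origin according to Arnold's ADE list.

D_{8}

The Hessian of f at 0 has rank 0. Corank 2; j^3 = -p^2*q has shape L^2 M (L != M), so D-series; mu = 8 gives D_8.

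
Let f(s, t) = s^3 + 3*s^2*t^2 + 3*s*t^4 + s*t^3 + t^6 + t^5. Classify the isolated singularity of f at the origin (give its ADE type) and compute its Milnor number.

Type E_{7}, Milnor number mu = 7.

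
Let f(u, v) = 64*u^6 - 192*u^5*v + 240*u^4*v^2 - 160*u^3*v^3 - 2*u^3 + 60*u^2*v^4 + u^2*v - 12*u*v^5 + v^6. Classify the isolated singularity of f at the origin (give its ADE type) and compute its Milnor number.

Type D_7, Milnor number mu = 7.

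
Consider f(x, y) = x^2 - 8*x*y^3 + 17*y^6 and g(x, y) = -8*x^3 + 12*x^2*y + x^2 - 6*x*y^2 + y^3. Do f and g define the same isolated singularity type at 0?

No.

The Hessian of f at 0 has rank 1. Corank 1: A-series; mu = 5 gives A_5. The Hessian of g at 0 has rank 1. Corank 1: A-series; mu = 2 gives A_2. f is A_5 but g is A_2, hence not right-equivalent.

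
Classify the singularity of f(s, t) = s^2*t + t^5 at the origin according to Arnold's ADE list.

D6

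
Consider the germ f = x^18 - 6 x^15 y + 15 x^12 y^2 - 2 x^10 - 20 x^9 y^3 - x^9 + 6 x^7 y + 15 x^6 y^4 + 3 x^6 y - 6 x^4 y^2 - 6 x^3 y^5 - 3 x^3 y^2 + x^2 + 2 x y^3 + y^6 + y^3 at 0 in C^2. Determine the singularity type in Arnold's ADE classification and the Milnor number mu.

Type A_{2}, Milnor number mu = 2.

The Hessian of f at 0 is [[2, 0], [0, 0]] with rank 1, so corank 1. A Groebner basis of the Jacobian ideal J(f) in C{x,y} is {y^2, x}; counting standard monomials gives mu = 2. Corank 1: A-series; mu = 2 gives A_2.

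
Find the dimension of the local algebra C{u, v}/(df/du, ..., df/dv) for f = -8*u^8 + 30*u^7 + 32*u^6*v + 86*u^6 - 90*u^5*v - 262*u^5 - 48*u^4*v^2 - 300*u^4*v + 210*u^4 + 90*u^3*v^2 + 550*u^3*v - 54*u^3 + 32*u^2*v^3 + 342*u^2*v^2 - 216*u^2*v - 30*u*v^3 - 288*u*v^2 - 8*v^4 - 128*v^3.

7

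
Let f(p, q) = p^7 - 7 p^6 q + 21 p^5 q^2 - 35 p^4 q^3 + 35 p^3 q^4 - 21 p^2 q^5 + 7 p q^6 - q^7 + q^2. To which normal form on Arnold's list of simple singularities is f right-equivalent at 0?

The Hessian of f at 0 has rank 1. Corank 1: A-series; mu = 6 gives A_6.

A_6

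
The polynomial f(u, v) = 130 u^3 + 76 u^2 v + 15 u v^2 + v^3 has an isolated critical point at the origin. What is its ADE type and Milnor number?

Type D_{4}, Milnor number mu = 4.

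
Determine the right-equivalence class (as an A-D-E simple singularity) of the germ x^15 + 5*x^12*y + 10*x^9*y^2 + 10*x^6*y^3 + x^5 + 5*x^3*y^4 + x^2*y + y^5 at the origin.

D_{6}

The Hessian of f at 0 is [[0, 0], [0, 0]] with rank 0, so corank 2. A Groebner basis of the Jacobian ideal J(f) in C{x,y} is {x^2/5 + y^4, x^3, x*y}; counting standard monomials gives mu = 6. Corank 2; j^3 = x^2*y has shape L^2 M (L != M), so D-series; mu = 6 gives D_6.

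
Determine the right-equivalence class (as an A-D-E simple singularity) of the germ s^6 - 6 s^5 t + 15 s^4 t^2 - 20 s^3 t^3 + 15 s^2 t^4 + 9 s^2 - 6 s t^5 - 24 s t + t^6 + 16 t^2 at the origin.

The Hessian of f at 0 has rank 1. Corank 1: A-series; mu = 5 gives A_5.

A5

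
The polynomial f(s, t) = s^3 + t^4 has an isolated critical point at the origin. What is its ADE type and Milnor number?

Type E_{6}, Milnor number mu = 6.

The Hessian of f at 0 has rank 0. Corank 2; j^3 = s^3 is a perfect cube, so E-series; the 4-jet and mu = 6 give E_6.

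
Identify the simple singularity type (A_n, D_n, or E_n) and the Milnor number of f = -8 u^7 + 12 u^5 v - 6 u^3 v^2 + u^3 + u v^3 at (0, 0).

The Hessian of f at 0 has rank 0. Corank 2; j^3 = u^3 is a perfect cube, so E-series; the 4-jet and mu = 7 give E_7.

Type E7, Milnor number mu = 7.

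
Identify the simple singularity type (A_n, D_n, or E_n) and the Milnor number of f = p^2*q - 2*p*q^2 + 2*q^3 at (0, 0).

The Hessian of f at 0 has rank 0. Corank 2; j^3 = q*(p^2 - 2*p*q + 2*q^2) splits into three distinct lines over C (the quadratic factor has nonzero discriminant), so D_4.

Type D4, Milnor number mu = 4.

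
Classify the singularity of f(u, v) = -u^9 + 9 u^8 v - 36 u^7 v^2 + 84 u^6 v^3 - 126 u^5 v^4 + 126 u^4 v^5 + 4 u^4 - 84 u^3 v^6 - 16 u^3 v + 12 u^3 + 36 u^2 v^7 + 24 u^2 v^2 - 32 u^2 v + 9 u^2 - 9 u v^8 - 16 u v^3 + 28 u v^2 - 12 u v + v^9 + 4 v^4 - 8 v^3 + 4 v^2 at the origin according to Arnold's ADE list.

A_{8}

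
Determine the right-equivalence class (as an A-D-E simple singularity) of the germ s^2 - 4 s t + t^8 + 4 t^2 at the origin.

A_7

The Hessian of f at 0 has rank 1. Corank 1: A-series; mu = 7 gives A_7.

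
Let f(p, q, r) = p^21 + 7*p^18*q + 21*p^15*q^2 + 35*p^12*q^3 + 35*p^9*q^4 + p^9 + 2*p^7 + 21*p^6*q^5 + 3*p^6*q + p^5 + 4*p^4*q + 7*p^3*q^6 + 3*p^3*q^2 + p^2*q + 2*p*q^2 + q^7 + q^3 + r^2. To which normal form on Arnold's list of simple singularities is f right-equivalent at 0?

D8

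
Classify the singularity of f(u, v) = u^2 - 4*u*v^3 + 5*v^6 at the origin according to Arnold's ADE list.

The Hessian of f at 0 is [[2, 0], [0, 0]] with rank 1, so corank 1. A Groebner basis of the Jacobian ideal J(f) in C{u,v} is {u*v^2, -u/2 + v^3, u^2}; counting standard monomials gives mu = 5. Corank 1: A-series; mu = 5 gives A_5.

A5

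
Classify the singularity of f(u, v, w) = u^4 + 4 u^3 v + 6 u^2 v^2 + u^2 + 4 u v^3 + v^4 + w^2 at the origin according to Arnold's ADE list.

A_{3}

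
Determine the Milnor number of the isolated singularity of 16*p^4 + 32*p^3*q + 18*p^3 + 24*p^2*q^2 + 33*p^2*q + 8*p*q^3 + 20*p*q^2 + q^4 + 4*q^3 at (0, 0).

The Hessian of f at 0 is [[0, 0], [0, 0]] with rank 0, so corank 2. A Groebner basis of the Jacobian ideal J(f) in C{p,q} is {p*q^2 + 27*p*q/4 + 9*q^2/2, -81*p*q/8 + q^3 - 27*q^2/4, p^2 + 7*p*q/6 + q^2/3}; counting standard monomials gives mu = 5. Corank 2; j^3 = (2*p + q)*(3*p + 2*q)^2 has shape L^2 M (L != M), so D-series; mu = 5 gives D_5.

5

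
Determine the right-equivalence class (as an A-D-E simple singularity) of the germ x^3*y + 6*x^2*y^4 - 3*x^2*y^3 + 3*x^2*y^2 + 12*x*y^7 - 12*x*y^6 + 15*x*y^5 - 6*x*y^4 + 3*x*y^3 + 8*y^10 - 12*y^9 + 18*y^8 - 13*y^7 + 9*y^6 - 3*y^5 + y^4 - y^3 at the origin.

The Hessian of f at 0 is [[0, 0], [0, 0]] with rank 0, so corank 2. A Groebner basis of the Jacobian ideal J(f) in C{x,y} is {x^3 - 3*x*y^2 - 3*y^2, x^2*y + 2*x*y^2, y^3}; counting standard monomials gives mu = 7. Corank 2; j^3 = -y^3 is a perfect cube, so E-series; the 4-jet and mu = 7 give E_7.

E7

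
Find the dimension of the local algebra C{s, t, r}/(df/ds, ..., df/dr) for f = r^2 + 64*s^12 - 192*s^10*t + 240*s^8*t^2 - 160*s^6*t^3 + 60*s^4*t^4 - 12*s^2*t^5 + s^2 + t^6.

5

The Hessian of f at 0 has rank 2. Corank 1: A-series; mu = 5 gives A_5.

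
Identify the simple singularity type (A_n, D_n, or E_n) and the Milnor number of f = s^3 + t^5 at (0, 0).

Type E_8, Milnor number mu = 8.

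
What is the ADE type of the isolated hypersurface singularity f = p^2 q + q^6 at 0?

D7

The Hessian of f at 0 is [[0, 0], [0, 0]] with rank 0, so corank 2. A Groebner basis of the Jacobian ideal J(f) in C{p,q} is {p^2/6 + q^5, p^3, p*q}; counting standard monomials gives mu = 7. Corank 2; j^3 = p^2*q has shape L^2 M (L != M), so D-series; mu = 7 gives D_7.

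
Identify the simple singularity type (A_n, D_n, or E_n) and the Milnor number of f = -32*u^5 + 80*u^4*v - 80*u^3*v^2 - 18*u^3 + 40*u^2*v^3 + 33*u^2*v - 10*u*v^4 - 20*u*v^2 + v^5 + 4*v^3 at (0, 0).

The Hessian of f at 0 has rank 0. Corank 2; j^3 = -(2*u - v)*(3*u - 2*v)^2 has shape L^2 M (L != M), so D-series; mu = 6 gives D_6.

Type D_6, Milnor number mu = 6.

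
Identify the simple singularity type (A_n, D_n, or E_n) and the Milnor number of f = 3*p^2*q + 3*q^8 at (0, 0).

The Hessian of f at 0 has rank 0. Corank 2; j^3 = 3*p^2*q has shape L^2 M (L != M), so D-series; mu = 9 gives D_9.

Type D_9, Milnor number mu = 9.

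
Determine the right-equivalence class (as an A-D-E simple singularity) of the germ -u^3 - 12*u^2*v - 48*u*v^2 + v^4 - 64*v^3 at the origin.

The Hessian of f at 0 has rank 0. Corank 2; j^3 = -(u + 4*v)^3 is a perfect cube, so E-series; the 4-jet and mu = 6 give E_6.

E_{6}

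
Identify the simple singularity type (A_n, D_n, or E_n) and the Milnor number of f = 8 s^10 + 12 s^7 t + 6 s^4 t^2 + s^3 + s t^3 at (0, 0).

Type E7, Milnor number mu = 7.

The Hessian of f at 0 has rank 0. Corank 2; j^3 = s^3 is a perfect cube, so E-series; the 4-jet and mu = 7 give E_7.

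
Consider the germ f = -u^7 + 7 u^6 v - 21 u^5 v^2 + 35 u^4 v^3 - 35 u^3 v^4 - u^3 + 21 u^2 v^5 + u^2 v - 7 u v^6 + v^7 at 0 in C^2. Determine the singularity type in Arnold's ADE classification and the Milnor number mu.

Type D8, Milnor number mu = 8.

The Hessian of f at 0 has rank 0. Corank 2; j^3 = -u^2*(u - v) has shape L^2 M (L != M), so D-series; mu = 8 gives D_8.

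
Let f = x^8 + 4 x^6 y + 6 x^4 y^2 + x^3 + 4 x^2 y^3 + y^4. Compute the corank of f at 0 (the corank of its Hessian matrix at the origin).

2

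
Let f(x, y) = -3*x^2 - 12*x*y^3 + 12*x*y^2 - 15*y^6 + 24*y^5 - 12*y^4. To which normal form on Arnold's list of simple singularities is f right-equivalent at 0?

The Hessian of f at 0 has rank 1. Corank 1: A-series; mu = 5 gives A_5.

A_5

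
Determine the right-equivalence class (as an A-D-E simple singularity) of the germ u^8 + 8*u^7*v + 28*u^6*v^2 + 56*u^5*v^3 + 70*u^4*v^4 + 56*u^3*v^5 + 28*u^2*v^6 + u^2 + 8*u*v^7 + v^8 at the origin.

A_{7}

The Hessian of f at 0 has rank 1. Corank 1: A-series; mu = 7 gives A_7.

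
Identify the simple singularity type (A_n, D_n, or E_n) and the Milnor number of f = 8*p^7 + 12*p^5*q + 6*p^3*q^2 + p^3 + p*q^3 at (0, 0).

Type E7, Milnor number mu = 7.

The Hessian of f at 0 has rank 0. Corank 2; j^3 = p^3 is a perfect cube, so E-series; the 4-jet and mu = 7 give E_7.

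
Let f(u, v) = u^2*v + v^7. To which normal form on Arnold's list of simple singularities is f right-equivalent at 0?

D_{8}

The Hessian of f at 0 has rank 0. Corank 2; j^3 = u^2*v has shape L^2 M (L != M), so D-series; mu = 8 gives D_8.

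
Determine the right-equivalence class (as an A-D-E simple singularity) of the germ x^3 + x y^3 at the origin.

The Hessian of f at 0 is [[0, 0], [0, 0]] with rank 0, so corank 2. A Groebner basis of the Jacobian ideal J(f) in C{x,y} is {x^3, x*y^2, 3*x^2 + y^3}; counting standard monomials gives mu = 7. Corank 2; j^3 = x^3 is a perfect cube, so E-series; the 4-jet and mu = 7 give E_7.

E_7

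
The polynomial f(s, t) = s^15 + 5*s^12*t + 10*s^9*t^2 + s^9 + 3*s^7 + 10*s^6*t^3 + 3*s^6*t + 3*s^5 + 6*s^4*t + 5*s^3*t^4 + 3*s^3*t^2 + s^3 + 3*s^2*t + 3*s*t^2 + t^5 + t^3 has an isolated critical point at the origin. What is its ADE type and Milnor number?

The Hessian of f at 0 has rank 0. Corank 2; j^3 = (s + t)^3 is a perfect cube, so E-series; the 5-jet and mu = 8 give E_8.

Type E_8, Milnor number mu = 8.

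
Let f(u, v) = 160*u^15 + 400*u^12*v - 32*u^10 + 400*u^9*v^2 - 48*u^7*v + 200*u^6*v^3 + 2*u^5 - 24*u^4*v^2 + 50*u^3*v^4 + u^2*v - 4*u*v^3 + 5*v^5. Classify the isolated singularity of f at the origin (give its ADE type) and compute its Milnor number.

The Hessian of f at 0 has rank 0. Corank 2; j^3 = u^2*v has shape L^2 M (L != M), so D-series; mu = 6 gives D_6.

Type D_{6}, Milnor number mu = 6.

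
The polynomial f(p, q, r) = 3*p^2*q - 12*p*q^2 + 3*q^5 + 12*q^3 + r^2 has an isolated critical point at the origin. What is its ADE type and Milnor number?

The Hessian of f at 0 has rank 1. Corank 2; j^3 = 3*q*(p - 2*q)^2 has shape L^2 M (L != M), so D-series; mu = 6 gives D_6.

Type D6, Milnor number mu = 6.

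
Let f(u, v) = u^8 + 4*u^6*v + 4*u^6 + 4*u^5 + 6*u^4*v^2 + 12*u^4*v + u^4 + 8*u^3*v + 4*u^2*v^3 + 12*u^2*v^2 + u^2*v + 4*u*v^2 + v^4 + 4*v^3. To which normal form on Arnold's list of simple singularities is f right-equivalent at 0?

The Hessian of f at 0 has rank 0. Corank 2; j^3 = v*(u + 2*v)^2 has shape L^2 M (L != M), so D-series; mu = 5 gives D_5.

D_5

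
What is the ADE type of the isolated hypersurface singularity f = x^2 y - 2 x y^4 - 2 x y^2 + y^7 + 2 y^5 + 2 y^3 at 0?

D4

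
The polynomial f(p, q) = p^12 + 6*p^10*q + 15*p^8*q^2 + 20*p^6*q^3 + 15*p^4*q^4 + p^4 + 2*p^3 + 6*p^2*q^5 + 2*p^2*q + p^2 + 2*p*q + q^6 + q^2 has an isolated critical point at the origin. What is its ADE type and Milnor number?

Type A_5, Milnor number mu = 5.

The Hessian of f at 0 has rank 1. Corank 1: A-series; mu = 5 gives A_5.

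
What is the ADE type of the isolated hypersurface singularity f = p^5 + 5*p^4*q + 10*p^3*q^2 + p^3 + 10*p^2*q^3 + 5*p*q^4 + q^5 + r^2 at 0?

The Hessian of f at 0 has rank 1. Corank 2; j^3 = p^3 is a perfect cube, so E-series; the 5-jet and mu = 8 give E_8.

E_{8}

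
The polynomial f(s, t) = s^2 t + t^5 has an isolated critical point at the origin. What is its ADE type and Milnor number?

The Hessian of f at 0 has rank 0. Corank 2; j^3 = s^2*t has shape L^2 M (L != M), so D-series; mu = 6 gives D_6.

Type D_{6}, Milnor number mu = 6.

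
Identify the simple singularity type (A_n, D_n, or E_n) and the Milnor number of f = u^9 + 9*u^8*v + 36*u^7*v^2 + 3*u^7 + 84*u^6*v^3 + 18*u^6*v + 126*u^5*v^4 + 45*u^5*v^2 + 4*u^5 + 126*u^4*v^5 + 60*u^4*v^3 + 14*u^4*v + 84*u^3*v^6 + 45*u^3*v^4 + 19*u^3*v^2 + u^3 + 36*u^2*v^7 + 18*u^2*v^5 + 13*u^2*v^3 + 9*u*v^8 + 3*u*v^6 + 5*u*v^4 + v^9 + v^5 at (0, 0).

Type E_{8}, Milnor number mu = 8.

The Hessian of f at 0 is [[0, 0], [0, 0]] with rank 0, so corank 2. A Groebner basis of the Jacobian ideal J(f) in C{u,v} is {u^2/2 + u*v^3, -2*u^2 + v^4, u^3, u^2*v}; counting standard monomials gives mu = 8. Corank 2; j^3 = u^3 is a perfect cube, so E-series; the 5-jet and mu = 8 give E_8.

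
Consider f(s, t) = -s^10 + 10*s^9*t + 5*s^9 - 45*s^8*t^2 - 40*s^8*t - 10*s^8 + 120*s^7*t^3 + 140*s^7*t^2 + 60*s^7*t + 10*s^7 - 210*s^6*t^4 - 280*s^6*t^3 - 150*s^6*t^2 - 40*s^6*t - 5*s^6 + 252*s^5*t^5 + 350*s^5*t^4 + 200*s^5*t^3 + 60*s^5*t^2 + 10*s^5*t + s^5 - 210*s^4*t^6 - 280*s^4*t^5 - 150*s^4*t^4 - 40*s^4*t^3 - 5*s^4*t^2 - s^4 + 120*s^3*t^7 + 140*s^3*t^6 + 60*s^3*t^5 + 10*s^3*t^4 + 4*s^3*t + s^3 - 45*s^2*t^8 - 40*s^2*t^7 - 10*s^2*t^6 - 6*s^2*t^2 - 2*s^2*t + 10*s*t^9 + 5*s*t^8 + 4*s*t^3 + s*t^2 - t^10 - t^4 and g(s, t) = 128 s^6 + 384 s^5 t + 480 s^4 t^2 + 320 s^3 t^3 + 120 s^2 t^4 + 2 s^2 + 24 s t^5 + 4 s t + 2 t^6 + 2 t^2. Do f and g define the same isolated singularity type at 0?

The Hessian of f at 0 has rank 0. Corank 2; j^3 = s*(s - t)^2 has shape L^2 M (L != M), so D-series; mu = 6 gives D_6. The Hessian of g at 0 has rank 1. Corank 1: A-series; mu = 5 gives A_5. f is D_6 but g is A_5, hence not right-equivalent.

No.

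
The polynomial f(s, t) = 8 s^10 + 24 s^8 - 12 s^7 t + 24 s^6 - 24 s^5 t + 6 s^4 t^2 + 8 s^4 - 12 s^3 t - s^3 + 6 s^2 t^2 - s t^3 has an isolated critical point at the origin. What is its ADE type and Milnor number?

The Hessian of f at 0 is [[0, 0], [0, 0]] with rank 0, so corank 2. A Groebner basis of the Jacobian ideal J(f) in C{s,t} is {3*s^2/4 + t^4 + t^3/4, s^3, s^2*t - s^2/4 - t^3/12, -s^2 + s*t^2 - t^3/3}; counting standard monomials gives mu = 7. Corank 2; j^3 = -s^3 is a perfect cube, so E-series; the 4-jet and mu = 7 give E_7.

Type E7, Milnor number mu = 7.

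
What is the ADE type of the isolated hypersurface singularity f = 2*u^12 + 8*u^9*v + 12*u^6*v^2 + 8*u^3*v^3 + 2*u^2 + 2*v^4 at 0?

A3

The Hessian of f at 0 is [[4, 0], [0, 0]] with rank 1, so corank 1. A Groebner basis of the Jacobian ideal J(f) in C{u,v} is {v^3, u}; counting standard monomials gives mu = 3. Corank 1: A-series; mu = 3 gives A_3.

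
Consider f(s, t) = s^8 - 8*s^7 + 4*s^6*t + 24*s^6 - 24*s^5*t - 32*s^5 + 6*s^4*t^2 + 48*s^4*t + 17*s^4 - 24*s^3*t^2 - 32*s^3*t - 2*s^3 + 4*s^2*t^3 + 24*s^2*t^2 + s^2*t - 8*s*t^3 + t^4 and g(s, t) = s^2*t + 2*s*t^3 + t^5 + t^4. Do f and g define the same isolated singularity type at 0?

The Hessian of f at 0 has rank 0. Corank 2; j^3 = -s^2*(2*s - t) has shape L^2 M (L != M), so D-series; mu = 5 gives D_5. The Hessian of g at 0 has rank 0. Corank 2; j^3 = s^2*t has shape L^2 M (L != M), so D-series; mu = 5 gives D_5. Both have type D_5, hence right-equivalent.

Yes.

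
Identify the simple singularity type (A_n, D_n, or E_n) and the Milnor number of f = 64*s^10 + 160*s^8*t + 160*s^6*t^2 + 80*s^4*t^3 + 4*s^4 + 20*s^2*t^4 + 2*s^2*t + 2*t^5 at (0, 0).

Type D6, Milnor number mu = 6.

The Hessian of f at 0 has rank 0. Corank 2; j^3 = 2*s^2*t has shape L^2 M (L != M), so D-series; mu = 6 gives D_6.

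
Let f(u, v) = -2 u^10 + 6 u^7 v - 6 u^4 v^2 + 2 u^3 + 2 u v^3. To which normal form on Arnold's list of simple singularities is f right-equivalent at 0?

The Hessian of f at 0 has rank 0. Corank 2; j^3 = 2*u^3 is a perfect cube, so E-series; the 4-jet and mu = 7 give E_7.

E_7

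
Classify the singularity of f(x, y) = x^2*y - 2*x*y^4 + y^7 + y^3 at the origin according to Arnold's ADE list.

D_4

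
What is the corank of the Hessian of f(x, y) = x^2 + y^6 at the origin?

1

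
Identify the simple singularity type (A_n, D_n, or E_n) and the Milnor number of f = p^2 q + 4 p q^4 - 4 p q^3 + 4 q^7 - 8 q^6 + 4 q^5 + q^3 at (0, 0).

Type D_{4}, Milnor number mu = 4.

The Hessian of f at 0 has rank 0. Corank 2; j^3 = q*(p^2 + q^2) splits into three distinct lines over C (the quadratic factor has nonzero discriminant), so D_4.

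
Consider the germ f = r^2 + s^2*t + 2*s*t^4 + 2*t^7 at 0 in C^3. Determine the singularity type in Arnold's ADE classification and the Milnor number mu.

Type D8, Milnor number mu = 8.

The Hessian of f at 0 has rank 1. Corank 2; j^3 = s^2*t has shape L^2 M (L != M), so D-series; mu = 8 gives D_8.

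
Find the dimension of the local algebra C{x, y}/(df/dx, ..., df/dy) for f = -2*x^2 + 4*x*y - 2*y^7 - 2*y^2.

6

The Hessian of f at 0 has rank 1. Corank 1: A-series; mu = 6 gives A_6.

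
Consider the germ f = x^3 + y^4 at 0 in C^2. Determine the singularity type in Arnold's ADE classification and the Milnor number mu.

The Hessian of f at 0 is [[0, 0], [0, 0]] with rank 0, so corank 2. A Groebner basis of the Jacobian ideal J(f) in C{x,y} is {y^3, x^2}; counting standard monomials gives mu = 6. Corank 2; j^3 = x^3 is a perfect cube, so E-series; the 4-jet and mu = 6 give E_6.

Type E_6, Milnor number mu = 6.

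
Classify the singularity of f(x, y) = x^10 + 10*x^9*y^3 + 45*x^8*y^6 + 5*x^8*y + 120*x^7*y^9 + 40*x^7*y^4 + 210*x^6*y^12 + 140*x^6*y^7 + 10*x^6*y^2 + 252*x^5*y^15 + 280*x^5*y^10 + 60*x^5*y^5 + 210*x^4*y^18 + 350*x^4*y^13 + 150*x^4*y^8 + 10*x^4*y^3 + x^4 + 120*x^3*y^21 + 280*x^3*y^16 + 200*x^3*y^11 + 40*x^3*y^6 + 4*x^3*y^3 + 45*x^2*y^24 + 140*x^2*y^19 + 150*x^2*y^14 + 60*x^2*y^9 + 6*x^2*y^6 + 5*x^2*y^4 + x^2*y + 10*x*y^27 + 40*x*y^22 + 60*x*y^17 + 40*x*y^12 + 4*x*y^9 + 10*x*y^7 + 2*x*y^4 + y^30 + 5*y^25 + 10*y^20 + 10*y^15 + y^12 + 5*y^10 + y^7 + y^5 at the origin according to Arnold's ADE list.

D_6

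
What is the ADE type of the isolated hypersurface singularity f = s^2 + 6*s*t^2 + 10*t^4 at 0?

The Hessian of f at 0 is [[2, 0], [0, 0]] with rank 1, so corank 1. A Groebner basis of the Jacobian ideal J(f) in C{s,t} is {s^2, s*t, s/3 + t^2}; counting standard monomials gives mu = 3. Corank 1: A-series; mu = 3 gives A_3.

A_3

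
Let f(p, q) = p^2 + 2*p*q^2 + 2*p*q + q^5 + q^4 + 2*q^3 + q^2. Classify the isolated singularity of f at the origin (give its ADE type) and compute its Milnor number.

Type A_4, Milnor number mu = 4.

The Hessian of f at 0 is [[2, 2], [2, 2]] with rank 1, so corank 1. A Groebner basis of the Jacobian ideal J(f) in C{p,q} is {p^2 + 2*p*q - p - q, p + q^2 + q}; counting standard monomials gives mu = 4. Corank 1: A-series; mu = 4 gives A_4.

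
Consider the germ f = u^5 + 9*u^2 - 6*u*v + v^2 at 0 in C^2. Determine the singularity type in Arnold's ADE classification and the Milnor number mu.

Type A_4, Milnor number mu = 4.

The Hessian of f at 0 is [[18, -6], [-6, 2]] with rank 1, so corank 1. A Groebner basis of the Jacobian ideal J(f) in C{u,v} is {v^4, u - v/3}; counting standard monomials gives mu = 4. Corank 1: A-series; mu = 4 gives A_4.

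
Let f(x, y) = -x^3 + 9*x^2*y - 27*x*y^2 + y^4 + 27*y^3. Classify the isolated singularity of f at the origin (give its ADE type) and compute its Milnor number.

Type E_{6}, Milnor number mu = 6.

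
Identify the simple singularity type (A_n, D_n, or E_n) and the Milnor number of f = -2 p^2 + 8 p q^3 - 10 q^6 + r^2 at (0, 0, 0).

Type A_{5}, Milnor number mu = 5.

The Hessian of f at 0 has rank 2. Corank 1: A-series; mu = 5 gives A_5.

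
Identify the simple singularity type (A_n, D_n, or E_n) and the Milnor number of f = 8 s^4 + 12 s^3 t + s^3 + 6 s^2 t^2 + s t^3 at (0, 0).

Type E_{7}, Milnor number mu = 7.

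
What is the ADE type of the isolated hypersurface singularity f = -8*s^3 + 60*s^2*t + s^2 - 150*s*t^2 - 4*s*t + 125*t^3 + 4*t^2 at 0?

A_2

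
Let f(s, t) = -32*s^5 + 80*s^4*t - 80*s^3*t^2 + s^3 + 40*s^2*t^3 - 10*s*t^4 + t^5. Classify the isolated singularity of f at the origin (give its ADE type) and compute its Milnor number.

Type E_{8}, Milnor number mu = 8.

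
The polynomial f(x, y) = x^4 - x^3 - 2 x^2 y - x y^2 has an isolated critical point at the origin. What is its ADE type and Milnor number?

Type D5, Milnor number mu = 5.

The Hessian of f at 0 has rank 0. Corank 2; j^3 = -x*(x + y)^2 has shape L^2 M (L != M), so D-series; mu = 5 gives D_5.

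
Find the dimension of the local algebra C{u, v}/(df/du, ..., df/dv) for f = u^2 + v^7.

The Hessian of f at 0 has rank 1. Corank 1: A-series; mu = 6 gives A_6.

6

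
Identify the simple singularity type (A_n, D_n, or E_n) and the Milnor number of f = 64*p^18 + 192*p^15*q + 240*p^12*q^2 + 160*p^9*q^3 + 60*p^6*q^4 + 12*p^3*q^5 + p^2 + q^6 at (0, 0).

Type A5, Milnor number mu = 5.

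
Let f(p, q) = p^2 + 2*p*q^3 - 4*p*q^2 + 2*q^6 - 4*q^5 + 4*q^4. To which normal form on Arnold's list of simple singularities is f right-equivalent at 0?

The Hessian of f at 0 has rank 1. Corank 1: A-series; mu = 5 gives A_5.

A5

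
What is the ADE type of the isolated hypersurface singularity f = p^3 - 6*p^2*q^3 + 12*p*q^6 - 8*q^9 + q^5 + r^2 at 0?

The Hessian of f at 0 has rank 1. Corank 2; j^3 = p^3 is a perfect cube, so E-series; the 5-jet and mu = 8 give E_8.

E_8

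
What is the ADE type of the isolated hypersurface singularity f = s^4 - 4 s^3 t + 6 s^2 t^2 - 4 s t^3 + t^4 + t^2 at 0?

The Hessian of f at 0 is [[0, 0], [0, 2]] with rank 1, so corank 1. A Groebner basis of the Jacobian ideal J(f) in C{s,t} is {s^3, t}; counting standard monomials gives mu = 3. Corank 1: A-series; mu = 3 gives A_3.

A_3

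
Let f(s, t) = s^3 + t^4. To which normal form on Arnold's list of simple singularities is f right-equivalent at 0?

E_6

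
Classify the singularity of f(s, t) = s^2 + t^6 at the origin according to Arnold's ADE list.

The Hessian of f at 0 has rank 1. Corank 1: A-series; mu = 5 gives A_5.

A5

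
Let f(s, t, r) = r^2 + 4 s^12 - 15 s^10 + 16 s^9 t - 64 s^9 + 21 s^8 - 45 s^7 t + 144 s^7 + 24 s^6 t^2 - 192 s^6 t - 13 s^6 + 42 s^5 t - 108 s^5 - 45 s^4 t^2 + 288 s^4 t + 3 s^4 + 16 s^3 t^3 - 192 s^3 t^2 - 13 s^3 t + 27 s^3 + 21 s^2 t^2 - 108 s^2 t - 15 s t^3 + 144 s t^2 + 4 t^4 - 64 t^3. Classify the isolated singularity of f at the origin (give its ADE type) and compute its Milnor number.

The Hessian of f at 0 has rank 1. Corank 2; j^3 = (3*s - 4*t)^3 is a perfect cube, so E-series; the 4-jet and mu = 7 give E_7.

Type E7, Milnor number mu = 7.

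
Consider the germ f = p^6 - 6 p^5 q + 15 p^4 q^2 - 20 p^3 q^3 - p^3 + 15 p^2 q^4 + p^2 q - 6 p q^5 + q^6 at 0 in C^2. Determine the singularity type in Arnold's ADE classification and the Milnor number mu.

Type D_7, Milnor number mu = 7.

The Hessian of f at 0 is [[0, 0], [0, 0]] with rank 0, so corank 2. A Groebner basis of the Jacobian ideal J(f) in C{p,q} is {p*q/6 + q^5, p*q^2, p^2 - p*q}; counting standard monomials gives mu = 7. Corank 2; j^3 = -p^2*(p - q) has shape L^2 M (L != M), so D-series; mu = 7 gives D_7.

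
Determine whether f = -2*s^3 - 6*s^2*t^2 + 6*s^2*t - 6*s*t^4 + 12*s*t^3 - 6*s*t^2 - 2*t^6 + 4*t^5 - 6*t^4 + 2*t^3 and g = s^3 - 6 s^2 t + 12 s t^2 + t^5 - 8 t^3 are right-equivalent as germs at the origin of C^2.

Yes.

The Hessian of f at 0 is [[0, 0], [0, 0]] with rank 0, so corank 2. A Groebner basis of the Jacobian ideal J(f) in C{s,t} is {t^4, s^3 - 3*s^2*t - 3*s^2/2 + 3*s*t + 2*t^3 - 3*t^2/2, s^2/2 + s*t^2 - s*t - t^3 + t^2/2}; counting standard monomials gives mu = 8. Corank 2; j^3 = -2*(s - t)^3 is a perfect cube, so E-series; the 5-jet and mu = 8 give E_8. The Hessian of g at 0 is [[0, 0], [0, 0]] with rank 0, so corank 2. A Groebner basis of the Jacobian ideal J(g) in C{s,t} is {t^4, s^2 - 4*s*t + 4*t^2}; counting standard monomials gives mu = 8. Corank 2; j^3 = (s - 2*t)^3 is a perfect cube, so E-series; the 5-jet and mu = 8 give E_8. Both have type E_8, hence right-equivalent.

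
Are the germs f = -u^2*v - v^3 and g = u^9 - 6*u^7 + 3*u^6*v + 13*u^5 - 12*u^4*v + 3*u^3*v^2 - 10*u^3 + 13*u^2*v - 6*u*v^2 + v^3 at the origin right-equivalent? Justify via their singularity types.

The Hessian of f at 0 has rank 0. Corank 2; j^3 = -v*(u^2 + v^2) splits into three distinct lines over C (the quadratic factor has nonzero discriminant), so D_4. The Hessian of g at 0 has rank 0. Corank 2; j^3 = -(2*u - v)*(5*u^2 - 4*u*v + v^2) splits into three distinct lines over C (the quadratic factor has nonzero discriminant), so D_4. Both have type D_4, hence right-equivalent.

Yes.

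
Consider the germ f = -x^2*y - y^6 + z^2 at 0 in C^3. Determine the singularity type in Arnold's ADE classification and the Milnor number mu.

The Hessian of f at 0 is [[0, 0, 0], [0, 0, 0], [0, 0, 2]] with rank 1, so corank 2. A Groebner basis of the Jacobian ideal J(f) in C{x,y,z} is {x^2/6 + y^5, x^3, x*y, z}; counting standard monomials gives mu = 7. Corank 2; j^3 = -x^2*y has shape L^2 M (L != M), so D-series; mu = 7 gives D_7.

Type D7, Milnor number mu = 7.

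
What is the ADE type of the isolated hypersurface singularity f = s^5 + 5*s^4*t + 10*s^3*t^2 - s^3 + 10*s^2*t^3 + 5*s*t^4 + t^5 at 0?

E8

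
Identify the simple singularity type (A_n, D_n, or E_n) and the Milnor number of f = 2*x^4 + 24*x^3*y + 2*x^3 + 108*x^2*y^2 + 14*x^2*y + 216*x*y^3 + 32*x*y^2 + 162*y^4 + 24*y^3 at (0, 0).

Type D_{5}, Milnor number mu = 5.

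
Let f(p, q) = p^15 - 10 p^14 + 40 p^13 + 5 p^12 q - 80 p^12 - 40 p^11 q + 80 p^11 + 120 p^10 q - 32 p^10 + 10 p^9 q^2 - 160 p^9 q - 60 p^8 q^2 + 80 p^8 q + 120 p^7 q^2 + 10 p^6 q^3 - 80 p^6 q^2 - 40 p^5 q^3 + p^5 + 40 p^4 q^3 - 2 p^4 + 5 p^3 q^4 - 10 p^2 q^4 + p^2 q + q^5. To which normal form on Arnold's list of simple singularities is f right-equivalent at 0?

The Hessian of f at 0 has rank 0. Corank 2; j^3 = p^2*q has shape L^2 M (L != M), so D-series; mu = 6 gives D_6.

D_{6}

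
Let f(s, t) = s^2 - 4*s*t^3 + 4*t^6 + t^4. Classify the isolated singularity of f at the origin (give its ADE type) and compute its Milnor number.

Type A3, Milnor number mu = 3.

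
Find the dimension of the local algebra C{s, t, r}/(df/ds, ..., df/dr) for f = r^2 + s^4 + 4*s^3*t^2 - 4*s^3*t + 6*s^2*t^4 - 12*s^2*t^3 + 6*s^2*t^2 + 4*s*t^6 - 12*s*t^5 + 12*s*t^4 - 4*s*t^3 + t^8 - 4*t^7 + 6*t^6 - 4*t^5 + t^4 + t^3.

The Hessian of f at 0 has rank 1. Corank 2; j^3 = t^3 is a perfect cube, so E-series; the 4-jet and mu = 6 give E_6.

6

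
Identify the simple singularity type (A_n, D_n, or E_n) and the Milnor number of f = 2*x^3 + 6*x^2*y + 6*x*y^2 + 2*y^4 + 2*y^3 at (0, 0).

The Hessian of f at 0 has rank 0. Corank 2; j^3 = 2*(x + y)^3 is a perfect cube, so E-series; the 4-jet and mu = 6 give E_6.

Type E_6, Milnor number mu = 6.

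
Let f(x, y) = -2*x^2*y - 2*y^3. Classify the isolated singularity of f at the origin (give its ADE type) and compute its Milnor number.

Type D4, Milnor number mu = 4.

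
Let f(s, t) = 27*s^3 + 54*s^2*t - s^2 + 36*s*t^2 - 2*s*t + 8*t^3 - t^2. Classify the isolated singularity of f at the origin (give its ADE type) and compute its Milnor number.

Type A_{2}, Milnor number mu = 2.

The Hessian of f at 0 is [[-2, -2], [-2, -2]] with rank 1, so corank 1. A Groebner basis of the Jacobian ideal J(f) in C{s,t} is {t^2, s + t}; counting standard monomials gives mu = 2. Corank 1: A-series; mu = 2 gives A_2.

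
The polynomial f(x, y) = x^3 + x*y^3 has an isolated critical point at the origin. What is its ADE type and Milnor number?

The Hessian of f at 0 has rank 0. Corank 2; j^3 = x^3 is a perfect cube, so E-series; the 4-jet and mu = 7 give E_7.

Type E7, Milnor number mu = 7.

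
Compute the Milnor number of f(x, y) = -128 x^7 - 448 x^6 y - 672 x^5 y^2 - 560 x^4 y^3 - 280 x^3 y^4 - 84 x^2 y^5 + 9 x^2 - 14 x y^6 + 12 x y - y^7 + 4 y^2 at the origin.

6

The Hessian of f at 0 is [[18, 12], [12, 8]] with rank 1, so corank 1. A Groebner basis of the Jacobian ideal J(f) in C{x,y} is {y^6, x + 2*y/3}; counting standard monomials gives mu = 6. Corank 1: A-series; mu = 6 gives A_6.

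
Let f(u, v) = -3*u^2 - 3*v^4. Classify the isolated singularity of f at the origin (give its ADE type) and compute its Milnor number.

Type A_{3}, Milnor number mu = 3.

The Hessian of f at 0 is [[-6, 0], [0, 0]] with rank 1, so corank 1. A Groebner basis of the Jacobian ideal J(f) in C{u,v} is {v^3, u}; counting standard monomials gives mu = 3. Corank 1: A-series; mu = 3 gives A_3.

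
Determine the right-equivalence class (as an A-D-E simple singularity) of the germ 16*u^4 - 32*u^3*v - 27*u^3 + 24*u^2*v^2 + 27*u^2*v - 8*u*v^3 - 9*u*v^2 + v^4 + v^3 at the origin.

The Hessian of f at 0 is [[0, 0], [0, 0]] with rank 0, so corank 2. A Groebner basis of the Jacobian ideal J(f) in C{u,v} is {v^4, u*v^2 - 7*v^3/18, u^2 - 2*u*v/3 + v^2/9}; counting standard monomials gives mu = 6. Corank 2; j^3 = -(3*u - v)^3 is a perfect cube, so E-series; the 4-jet and mu = 6 give E_6.

E_6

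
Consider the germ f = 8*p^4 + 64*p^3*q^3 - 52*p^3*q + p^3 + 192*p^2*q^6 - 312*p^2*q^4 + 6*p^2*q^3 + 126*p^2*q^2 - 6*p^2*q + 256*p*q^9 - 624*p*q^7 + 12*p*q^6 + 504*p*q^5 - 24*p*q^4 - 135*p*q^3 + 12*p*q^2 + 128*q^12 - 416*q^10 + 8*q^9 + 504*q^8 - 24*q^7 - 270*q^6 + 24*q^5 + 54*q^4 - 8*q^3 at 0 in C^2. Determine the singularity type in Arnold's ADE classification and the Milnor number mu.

The Hessian of f at 0 has rank 0. Corank 2; j^3 = (p - 2*q)^3 is a perfect cube, so E-series; the 4-jet and mu = 7 give E_7.

Type E7, Milnor number mu = 7.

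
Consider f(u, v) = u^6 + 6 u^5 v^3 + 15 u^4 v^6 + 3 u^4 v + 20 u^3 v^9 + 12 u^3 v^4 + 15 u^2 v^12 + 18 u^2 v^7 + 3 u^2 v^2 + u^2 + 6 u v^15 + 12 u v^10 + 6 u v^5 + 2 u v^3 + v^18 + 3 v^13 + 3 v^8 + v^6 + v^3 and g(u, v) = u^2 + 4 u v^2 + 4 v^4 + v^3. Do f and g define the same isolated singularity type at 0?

Yes.

The Hessian of f at 0 is [[2, 0], [0, 0]] with rank 1, so corank 1. A Groebner basis of the Jacobian ideal J(f) in C{u,v} is {v^2, u}; counting standard monomials gives mu = 2. Corank 1: A-series; mu = 2 gives A_2. The Hessian of g at 0 is [[2, 0], [0, 0]] with rank 1, so corank 1. A Groebner basis of the Jacobian ideal J(g) in C{u,v} is {v^2, u}; counting standard monomials gives mu = 2. Corank 1: A-series; mu = 2 gives A_2. Both have type A_2, hence right-equivalent.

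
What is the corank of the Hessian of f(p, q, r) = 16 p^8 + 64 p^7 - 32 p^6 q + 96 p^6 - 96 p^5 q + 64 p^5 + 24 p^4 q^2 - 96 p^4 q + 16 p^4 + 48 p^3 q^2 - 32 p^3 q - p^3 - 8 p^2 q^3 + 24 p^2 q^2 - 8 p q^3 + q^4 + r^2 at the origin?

The Hessian at 0 is [[0, 0, 0], [0, 0, 0], [0, 0, 2]] of rank 1; hence corank 2.

2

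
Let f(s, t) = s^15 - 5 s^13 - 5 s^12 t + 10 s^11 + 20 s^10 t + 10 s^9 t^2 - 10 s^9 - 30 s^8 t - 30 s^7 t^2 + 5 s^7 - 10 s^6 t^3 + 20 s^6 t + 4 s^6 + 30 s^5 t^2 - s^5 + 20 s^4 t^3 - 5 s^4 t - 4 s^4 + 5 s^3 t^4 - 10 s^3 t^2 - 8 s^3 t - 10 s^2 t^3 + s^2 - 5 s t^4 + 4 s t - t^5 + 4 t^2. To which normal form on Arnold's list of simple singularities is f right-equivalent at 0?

The Hessian of f at 0 has rank 1. Corank 1: A-series; mu = 4 gives A_4.

A_4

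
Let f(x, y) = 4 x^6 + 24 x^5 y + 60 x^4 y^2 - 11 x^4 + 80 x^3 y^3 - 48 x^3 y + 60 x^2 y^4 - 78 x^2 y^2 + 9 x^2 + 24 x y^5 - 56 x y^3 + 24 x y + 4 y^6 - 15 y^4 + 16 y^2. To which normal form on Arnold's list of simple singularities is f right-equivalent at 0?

The Hessian of f at 0 has rank 1. Corank 1: A-series; mu = 3 gives A_3.

A3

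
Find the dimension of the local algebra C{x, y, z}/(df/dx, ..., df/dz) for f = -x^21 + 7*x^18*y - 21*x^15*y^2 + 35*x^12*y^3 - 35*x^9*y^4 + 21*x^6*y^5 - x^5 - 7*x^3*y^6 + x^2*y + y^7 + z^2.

The Hessian of f at 0 has rank 1. Corank 2; j^3 = x^2*y has shape L^2 M (L != M), so D-series; mu = 8 gives D_8.

8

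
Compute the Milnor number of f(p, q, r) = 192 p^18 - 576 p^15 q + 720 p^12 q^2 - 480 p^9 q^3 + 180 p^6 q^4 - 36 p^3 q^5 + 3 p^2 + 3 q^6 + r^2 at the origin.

The Hessian of f at 0 has rank 2. Corank 1: A-series; mu = 5 gives A_5.

5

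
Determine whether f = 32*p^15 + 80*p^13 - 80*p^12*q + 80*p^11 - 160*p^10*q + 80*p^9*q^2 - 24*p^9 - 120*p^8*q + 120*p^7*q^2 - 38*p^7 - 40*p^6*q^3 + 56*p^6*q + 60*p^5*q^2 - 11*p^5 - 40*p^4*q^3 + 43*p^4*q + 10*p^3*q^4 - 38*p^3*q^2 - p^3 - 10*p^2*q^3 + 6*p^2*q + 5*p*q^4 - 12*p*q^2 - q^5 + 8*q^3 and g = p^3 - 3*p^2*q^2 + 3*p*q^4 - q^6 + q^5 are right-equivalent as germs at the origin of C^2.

Yes.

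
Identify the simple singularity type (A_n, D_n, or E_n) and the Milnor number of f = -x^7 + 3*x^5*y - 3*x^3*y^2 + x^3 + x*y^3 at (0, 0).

The Hessian of f at 0 has rank 0. Corank 2; j^3 = x^3 is a perfect cube, so E-series; the 4-jet and mu = 7 give E_7.

Type E_7, Milnor number mu = 7.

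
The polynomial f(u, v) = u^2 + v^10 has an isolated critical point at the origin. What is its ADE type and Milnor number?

The Hessian of f at 0 has rank 1. Corank 1: A-series; mu = 9 gives A_9.

Type A_{9}, Milnor number mu = 9.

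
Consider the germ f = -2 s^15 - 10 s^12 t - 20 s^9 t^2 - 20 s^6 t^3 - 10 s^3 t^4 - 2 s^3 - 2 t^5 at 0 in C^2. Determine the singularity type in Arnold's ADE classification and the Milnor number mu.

Type E_{8}, Milnor number mu = 8.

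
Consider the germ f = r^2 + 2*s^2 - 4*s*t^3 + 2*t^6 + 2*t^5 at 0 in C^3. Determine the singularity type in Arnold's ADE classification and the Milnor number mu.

Type A4, Milnor number mu = 4.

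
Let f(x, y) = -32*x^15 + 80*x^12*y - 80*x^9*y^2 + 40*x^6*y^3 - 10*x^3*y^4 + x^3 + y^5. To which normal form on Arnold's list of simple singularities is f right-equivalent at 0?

E_{8}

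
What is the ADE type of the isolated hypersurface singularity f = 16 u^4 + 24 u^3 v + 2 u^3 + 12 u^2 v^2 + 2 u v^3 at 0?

E_{7}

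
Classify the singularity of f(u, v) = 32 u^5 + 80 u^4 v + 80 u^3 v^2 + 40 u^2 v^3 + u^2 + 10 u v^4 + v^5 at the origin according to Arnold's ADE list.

The Hessian of f at 0 is [[2, 0], [0, 0]] with rank 1, so corank 1. A Groebner basis of the Jacobian ideal J(f) in C{u,v} is {v^4, u}; counting standard monomials gives mu = 4. Corank 1: A-series; mu = 4 gives A_4.

A4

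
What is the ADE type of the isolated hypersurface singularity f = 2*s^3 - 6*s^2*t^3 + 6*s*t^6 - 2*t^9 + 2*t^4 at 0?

E_{6}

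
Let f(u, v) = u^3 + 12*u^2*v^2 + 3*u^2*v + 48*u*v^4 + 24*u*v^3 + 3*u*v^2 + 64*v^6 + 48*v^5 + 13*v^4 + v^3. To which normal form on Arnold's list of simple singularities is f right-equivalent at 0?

The Hessian of f at 0 has rank 0. Corank 2; j^3 = (u + v)^3 is a perfect cube, so E-series; the 4-jet and mu = 6 give E_6.

E_6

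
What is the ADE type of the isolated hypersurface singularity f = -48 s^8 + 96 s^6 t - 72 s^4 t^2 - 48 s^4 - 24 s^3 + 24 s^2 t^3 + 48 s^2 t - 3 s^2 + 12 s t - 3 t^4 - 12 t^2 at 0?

The Hessian of f at 0 is [[-6, 12], [12, -24]] with rank 1, so corank 1. A Groebner basis of the Jacobian ideal J(f) in C{s,t} is {s^2 + s/4 - t/2, s*t + s/8 - t/4, s/16 + t^2 - t/8}; counting standard monomials gives mu = 3. Corank 1: A-series; mu = 3 gives A_3.

A_{3}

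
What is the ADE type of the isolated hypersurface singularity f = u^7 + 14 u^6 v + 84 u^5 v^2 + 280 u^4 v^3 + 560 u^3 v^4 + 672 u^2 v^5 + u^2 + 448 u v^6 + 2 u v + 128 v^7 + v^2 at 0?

The Hessian of f at 0 is [[2, 2], [2, 2]] with rank 1, so corank 1. A Groebner basis of the Jacobian ideal J(f) in C{u,v} is {v^6, u + v}; counting standard monomials gives mu = 6. Corank 1: A-series; mu = 6 gives A_6.

A_6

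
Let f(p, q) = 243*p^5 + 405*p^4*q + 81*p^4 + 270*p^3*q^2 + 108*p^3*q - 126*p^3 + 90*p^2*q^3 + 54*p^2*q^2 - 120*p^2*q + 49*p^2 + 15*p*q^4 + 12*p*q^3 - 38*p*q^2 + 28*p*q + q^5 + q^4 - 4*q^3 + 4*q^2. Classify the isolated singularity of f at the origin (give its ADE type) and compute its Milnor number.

Type A_{4}, Milnor number mu = 4.

The Hessian of f at 0 has rank 1. Corank 1: A-series; mu = 4 gives A_4.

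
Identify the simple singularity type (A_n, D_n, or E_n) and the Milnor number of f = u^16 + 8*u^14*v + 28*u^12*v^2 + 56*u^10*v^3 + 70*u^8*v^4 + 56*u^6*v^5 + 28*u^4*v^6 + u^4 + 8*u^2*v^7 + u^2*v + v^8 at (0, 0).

The Hessian of f at 0 has rank 0. Corank 2; j^3 = u^2*v has shape L^2 M (L != M), so D-series; mu = 9 gives D_9.

Type D_{9}, Milnor number mu = 9.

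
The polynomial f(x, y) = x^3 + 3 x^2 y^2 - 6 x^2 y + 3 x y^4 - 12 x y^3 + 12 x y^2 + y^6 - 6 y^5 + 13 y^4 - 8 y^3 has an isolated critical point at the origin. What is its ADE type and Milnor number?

Type E_{6}, Milnor number mu = 6.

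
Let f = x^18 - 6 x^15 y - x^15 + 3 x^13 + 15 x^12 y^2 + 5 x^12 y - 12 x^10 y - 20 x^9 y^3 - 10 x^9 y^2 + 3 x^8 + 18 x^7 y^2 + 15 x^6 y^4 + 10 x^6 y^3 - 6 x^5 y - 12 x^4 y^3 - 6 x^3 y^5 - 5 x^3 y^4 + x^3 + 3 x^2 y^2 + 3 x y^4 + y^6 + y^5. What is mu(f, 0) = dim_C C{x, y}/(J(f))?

8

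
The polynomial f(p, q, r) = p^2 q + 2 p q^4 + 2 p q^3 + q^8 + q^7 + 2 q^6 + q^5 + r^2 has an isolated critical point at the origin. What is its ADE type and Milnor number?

Type D_{9}, Milnor number mu = 9.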